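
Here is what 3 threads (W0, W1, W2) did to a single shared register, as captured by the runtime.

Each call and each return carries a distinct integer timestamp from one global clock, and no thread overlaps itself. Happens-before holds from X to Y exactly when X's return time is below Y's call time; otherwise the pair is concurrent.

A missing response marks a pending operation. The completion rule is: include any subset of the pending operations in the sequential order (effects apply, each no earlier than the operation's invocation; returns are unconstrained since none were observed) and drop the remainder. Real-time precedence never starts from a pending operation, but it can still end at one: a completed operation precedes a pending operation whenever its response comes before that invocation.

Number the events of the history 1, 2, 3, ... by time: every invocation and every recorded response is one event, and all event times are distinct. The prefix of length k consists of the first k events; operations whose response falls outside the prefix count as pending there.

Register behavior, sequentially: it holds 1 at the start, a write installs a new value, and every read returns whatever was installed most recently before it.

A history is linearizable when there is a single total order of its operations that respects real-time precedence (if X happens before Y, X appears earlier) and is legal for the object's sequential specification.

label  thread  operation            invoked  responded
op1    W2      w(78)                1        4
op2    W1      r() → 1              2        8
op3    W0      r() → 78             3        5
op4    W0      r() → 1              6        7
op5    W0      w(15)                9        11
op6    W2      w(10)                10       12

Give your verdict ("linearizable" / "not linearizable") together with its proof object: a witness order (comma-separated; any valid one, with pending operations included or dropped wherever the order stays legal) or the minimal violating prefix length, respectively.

already the first 7 events (up to op4's response at time 7) admit no linearization; the first 6 still do
3 completed operations, 2 real-time-consistent orders — every register replay fails
including or dropping the 1 pending operation (op2) in any combination fails
for example op1, op3, op4 (pending dropped) fails at step 3: op4 r() → 1 is not legal there
for example op3, op1, op4 (pending dropped) fails at step 1: op3 r() → 78 is not legal there

not linearizable — minimal violating prefix: 7 events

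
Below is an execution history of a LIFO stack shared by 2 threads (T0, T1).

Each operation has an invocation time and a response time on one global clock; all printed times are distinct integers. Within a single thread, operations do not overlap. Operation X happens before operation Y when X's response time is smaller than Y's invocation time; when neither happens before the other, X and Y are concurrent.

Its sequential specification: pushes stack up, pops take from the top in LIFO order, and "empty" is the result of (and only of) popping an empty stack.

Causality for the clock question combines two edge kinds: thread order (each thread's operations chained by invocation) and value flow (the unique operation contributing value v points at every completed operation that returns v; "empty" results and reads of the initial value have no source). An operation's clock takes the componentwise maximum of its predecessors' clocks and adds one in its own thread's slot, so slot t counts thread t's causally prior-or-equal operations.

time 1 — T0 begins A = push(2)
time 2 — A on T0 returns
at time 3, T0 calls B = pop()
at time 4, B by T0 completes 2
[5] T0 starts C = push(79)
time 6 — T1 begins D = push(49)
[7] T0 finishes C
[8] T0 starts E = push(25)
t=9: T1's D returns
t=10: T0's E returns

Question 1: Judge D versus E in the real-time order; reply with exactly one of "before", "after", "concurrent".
Answer: concurrent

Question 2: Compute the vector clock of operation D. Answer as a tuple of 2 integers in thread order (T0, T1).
Answer: (0, 1)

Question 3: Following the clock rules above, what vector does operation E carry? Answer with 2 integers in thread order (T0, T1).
Answer: (4, 0)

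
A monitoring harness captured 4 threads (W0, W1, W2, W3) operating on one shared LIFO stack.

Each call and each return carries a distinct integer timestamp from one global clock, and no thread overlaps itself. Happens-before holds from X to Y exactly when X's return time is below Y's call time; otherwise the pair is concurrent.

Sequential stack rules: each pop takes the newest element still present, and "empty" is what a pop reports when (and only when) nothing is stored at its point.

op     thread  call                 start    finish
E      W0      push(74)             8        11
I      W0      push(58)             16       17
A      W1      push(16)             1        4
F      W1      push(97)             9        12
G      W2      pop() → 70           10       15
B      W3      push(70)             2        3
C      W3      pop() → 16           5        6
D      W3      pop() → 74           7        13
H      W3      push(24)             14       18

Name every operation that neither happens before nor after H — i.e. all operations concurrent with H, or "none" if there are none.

overlap test against H [14,18]: concurrent iff the interval meets 14..18
A [1,4]: before
B [2,3]: before
C [5,6]: before
D [7,13]: before
E [8,11]: before
F [9,12]: before
G [10,15]: concurrent
I [16,17]: concurrent

G, I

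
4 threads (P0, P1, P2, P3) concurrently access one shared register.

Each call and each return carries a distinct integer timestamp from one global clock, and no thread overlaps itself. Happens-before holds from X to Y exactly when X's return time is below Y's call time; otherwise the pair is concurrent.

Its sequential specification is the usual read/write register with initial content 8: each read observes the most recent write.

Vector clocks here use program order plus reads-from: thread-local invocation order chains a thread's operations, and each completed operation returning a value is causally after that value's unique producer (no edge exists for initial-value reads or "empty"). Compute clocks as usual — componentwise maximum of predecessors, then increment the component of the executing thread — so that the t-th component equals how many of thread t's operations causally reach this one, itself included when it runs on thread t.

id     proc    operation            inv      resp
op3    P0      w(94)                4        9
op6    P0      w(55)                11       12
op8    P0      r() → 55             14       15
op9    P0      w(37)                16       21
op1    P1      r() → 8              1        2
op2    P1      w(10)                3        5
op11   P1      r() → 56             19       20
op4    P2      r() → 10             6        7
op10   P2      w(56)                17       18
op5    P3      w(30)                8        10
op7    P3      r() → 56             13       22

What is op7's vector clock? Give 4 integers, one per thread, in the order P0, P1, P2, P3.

(0, 2, 2, 2)

invoked at 8, op5 has no predecessors; its own P3 bump gives (0, 0, 0, 1)
invoked at 1, op1 has no predecessors; its own P1 bump gives (0, 1, 0, 0)
invoked at 4, op3 has no predecessors; its own P0 bump gives (1, 0, 0, 0)
merge at op2 (invoked 3): VC(op1)=(0, 1, 0, 0), own-thread bump on P1 → (0, 2, 0, 0)
merge at op6 (invoked 11): VC(op3)=(1, 0, 0, 0), own-thread bump on P0 → (2, 0, 0, 0)
merge at op4 (invoked 6): VC(op2)=(0, 2, 0, 0), own-thread bump on P2 → (0, 2, 1, 0)
merge at op8 (invoked 14): VC(op6)=(2, 0, 0, 0), own-thread bump on P0 → (3, 0, 0, 0)
merge at op10 (invoked 17): VC(op4)=(0, 2, 1, 0), own-thread bump on P2 → (0, 2, 2, 0)
merge at op9 (invoked 16): VC(op8)=(3, 0, 0, 0), own-thread bump on P0 → (4, 0, 0, 0)
merge at op11 (invoked 19): VC(op2)=(0, 2, 0, 0), VC(op10)=(0, 2, 2, 0), own-thread bump on P1 → (0, 3, 2, 0)
merge at op7 (invoked 13): VC(op5)=(0, 0, 0, 1), VC(op10)=(0, 2, 2, 0), own-thread bump on P3 → (0, 2, 2, 2)
target: VC(op7) = (0, 2, 2, 2)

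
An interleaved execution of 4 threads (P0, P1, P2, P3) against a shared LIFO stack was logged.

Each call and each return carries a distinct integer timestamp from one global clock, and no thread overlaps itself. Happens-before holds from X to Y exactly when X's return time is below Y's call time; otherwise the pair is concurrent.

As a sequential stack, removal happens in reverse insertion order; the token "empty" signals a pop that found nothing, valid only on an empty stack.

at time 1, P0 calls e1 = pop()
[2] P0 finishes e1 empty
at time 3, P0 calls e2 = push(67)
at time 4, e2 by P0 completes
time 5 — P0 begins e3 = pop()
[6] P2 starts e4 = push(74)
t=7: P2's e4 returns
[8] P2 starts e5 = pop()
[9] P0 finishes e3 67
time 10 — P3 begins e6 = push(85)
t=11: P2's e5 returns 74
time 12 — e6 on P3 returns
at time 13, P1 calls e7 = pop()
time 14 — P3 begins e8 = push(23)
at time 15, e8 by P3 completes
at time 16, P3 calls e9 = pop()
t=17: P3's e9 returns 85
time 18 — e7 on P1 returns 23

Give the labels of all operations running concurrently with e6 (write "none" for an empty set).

e5

overlap test against e6 [10,12]: concurrent iff the interval meets 10..12
e1 [1,2]: before
e2 [3,4]: before
e3 [5,9]: before
e4 [6,7]: before
e5 [8,11]: concurrent
e7 [13,18]: after
e8 [14,15]: after
e9 [16,17]: after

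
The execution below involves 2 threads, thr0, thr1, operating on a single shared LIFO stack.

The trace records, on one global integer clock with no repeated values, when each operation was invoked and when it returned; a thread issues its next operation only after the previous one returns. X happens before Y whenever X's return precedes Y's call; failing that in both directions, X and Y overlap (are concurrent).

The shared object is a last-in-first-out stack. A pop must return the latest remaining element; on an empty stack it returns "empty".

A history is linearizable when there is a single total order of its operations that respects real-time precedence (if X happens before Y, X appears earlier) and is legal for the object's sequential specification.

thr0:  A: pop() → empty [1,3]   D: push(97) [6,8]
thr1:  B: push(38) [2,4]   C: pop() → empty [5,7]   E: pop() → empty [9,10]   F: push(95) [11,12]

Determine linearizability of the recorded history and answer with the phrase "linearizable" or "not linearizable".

prefix check: 1..6 passes, 1..7 fails once C's time-7 response joins
all 2 real-time-respecting orders fail — 3 completed LIFO stack operations, no legal replay
every completion of the 1 pending operation (D) was checked; none linearizes
sample order A, B, C (pending dropped) stalls at step 3 — C pop() → empty has no legal effect
sample order B, A, C (pending dropped) stalls at step 2 — A pop() → empty has no legal effect

not linearizable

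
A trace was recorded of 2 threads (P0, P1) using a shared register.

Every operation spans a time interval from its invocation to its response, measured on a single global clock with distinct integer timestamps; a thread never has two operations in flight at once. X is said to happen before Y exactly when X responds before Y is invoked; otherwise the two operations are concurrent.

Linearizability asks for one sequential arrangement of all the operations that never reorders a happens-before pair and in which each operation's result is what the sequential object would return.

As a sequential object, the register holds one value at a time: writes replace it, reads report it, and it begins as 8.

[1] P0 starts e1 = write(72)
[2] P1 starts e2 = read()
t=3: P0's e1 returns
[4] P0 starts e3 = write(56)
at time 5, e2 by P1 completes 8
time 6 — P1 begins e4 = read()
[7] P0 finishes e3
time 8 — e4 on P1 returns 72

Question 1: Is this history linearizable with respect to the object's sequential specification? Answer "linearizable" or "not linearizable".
witness order: e2, e1, e4, e3
after step 1 (e2 read() → 8): value 8
after step 2 (e1 write(72)): value 72
after step 3 (e4 read() → 72): value 72
after step 4 (e3 write(56)): value 56

linearizable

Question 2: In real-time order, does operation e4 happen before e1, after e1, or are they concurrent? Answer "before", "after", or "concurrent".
Answer: after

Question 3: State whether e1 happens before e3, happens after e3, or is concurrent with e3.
Answer: before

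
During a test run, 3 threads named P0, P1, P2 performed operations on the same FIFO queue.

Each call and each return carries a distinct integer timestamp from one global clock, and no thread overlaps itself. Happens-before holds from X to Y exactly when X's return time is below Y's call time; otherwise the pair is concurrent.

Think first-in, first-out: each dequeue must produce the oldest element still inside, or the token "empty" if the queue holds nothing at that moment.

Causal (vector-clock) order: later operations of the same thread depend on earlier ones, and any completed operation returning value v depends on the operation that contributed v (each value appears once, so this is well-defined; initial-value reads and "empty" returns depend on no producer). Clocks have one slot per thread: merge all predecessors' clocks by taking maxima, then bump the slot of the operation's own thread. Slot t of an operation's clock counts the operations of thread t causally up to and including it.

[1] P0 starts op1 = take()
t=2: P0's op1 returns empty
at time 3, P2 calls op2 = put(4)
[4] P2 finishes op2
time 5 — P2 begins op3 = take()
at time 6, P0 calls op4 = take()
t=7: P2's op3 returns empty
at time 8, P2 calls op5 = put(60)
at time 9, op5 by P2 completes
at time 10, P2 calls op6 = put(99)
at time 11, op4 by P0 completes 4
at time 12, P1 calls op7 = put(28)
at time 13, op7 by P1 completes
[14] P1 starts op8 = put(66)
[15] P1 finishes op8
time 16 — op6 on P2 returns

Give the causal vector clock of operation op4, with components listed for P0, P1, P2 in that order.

invoked at 3, op2 has no predecessors; its own P2 bump gives (0, 0, 1)
invoked at 12, op7 has no predecessors; its own P1 bump gives (0, 1, 0)
invoked at 1, op1 has no predecessors; its own P0 bump gives (1, 0, 0)
op3, invoked 5, takes VC(op2)=(0, 0, 1) under max, adds 1 for P2 → (0, 0, 2)
op8, invoked 14, takes VC(op7)=(0, 1, 0) under max, adds 1 for P1 → (0, 2, 0)
op5, invoked 8, takes VC(op3)=(0, 0, 2) under max, adds 1 for P2 → (0, 0, 3)
op4, invoked 6, takes VC(op1)=(1, 0, 0), VC(op2)=(0, 0, 1) under max, adds 1 for P0 → (2, 0, 1)
op6, invoked 10, takes VC(op5)=(0, 0, 3) under max, adds 1 for P2 → (0, 0, 4)
target: VC(op4) = (2, 0, 1)

(2, 0, 1)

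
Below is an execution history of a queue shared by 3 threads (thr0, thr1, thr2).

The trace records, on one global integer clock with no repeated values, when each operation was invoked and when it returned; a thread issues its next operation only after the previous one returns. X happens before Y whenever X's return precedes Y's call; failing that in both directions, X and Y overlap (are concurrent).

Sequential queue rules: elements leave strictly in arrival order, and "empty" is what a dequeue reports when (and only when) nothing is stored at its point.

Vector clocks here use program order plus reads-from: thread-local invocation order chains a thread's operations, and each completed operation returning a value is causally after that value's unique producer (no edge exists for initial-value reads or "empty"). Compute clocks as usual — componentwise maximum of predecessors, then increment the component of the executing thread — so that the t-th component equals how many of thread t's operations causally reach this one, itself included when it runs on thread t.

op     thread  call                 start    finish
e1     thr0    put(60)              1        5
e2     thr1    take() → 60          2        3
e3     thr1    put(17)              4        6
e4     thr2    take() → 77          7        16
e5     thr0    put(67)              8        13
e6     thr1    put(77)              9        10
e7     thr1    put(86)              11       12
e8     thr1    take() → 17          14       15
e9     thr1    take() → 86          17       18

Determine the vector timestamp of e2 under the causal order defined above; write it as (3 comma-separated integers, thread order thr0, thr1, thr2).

e1, invoked 1, has no incoming edges; only thr0's bump applies → (1, 0, 0)
e2 (invocation 2): componentwise max over VC(e1)=(1, 0, 0), +1 at thr1, giving (1, 1, 0)
e5 (invocation 8): componentwise max over VC(e1)=(1, 0, 0), +1 at thr0, giving (2, 0, 0)
e3 (invocation 4): componentwise max over VC(e2)=(1, 1, 0), +1 at thr1, giving (1, 2, 0)
e6 (invocation 9): componentwise max over VC(e3)=(1, 2, 0), +1 at thr1, giving (1, 3, 0)
e4 (invocation 7): componentwise max over VC(e6)=(1, 3, 0), +1 at thr2, giving (1, 3, 1)
e7 (invocation 11): componentwise max over VC(e6)=(1, 3, 0), +1 at thr1, giving (1, 4, 0)
e8 (invocation 14): componentwise max over VC(e3)=(1, 2, 0), VC(e7)=(1, 4, 0), +1 at thr1, giving (1, 5, 0)
e9 (invocation 17): componentwise max over VC(e7)=(1, 4, 0), VC(e8)=(1, 5, 0), +1 at thr1, giving (1, 6, 0)
target: VC(e2) = (1, 1, 0)

(1, 1, 0)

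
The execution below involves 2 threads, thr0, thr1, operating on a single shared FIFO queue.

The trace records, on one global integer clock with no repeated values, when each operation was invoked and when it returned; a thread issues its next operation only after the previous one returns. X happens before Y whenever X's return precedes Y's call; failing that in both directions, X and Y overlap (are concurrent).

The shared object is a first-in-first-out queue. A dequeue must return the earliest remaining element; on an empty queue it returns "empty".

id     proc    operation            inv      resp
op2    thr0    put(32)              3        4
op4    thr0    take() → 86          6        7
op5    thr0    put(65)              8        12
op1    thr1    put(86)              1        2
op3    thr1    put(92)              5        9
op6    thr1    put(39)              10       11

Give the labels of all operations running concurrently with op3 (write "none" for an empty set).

op4, op5

op3 runs from 5 to 9; window-overlapping ops are concurrent
op1 [1,2]: before
op2 [3,4]: before
op4 [6,7]: concurrent
op5 [8,12]: concurrent
op6 [10,11]: after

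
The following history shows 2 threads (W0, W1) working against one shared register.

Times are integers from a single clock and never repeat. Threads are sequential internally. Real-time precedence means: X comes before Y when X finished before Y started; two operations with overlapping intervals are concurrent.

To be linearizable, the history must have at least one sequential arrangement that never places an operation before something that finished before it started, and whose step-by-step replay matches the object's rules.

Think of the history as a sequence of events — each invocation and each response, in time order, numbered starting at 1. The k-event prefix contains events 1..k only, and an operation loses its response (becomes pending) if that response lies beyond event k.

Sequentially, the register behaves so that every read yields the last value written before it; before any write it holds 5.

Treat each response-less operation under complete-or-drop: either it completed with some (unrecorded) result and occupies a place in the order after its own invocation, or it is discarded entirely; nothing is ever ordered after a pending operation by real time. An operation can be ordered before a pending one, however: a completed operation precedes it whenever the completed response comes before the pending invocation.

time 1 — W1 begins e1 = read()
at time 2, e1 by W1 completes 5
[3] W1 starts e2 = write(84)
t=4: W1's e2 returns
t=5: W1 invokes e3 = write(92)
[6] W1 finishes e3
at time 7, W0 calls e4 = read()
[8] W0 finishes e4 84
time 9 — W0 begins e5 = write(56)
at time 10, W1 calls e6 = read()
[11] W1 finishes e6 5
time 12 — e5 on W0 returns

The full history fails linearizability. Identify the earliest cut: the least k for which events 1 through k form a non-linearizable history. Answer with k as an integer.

events 1..7 are still linearizable — one witness is e1, e2, e3:
after step 1 (e1 read() → 5): value 5
after step 2 (e2 write(84)): value 84
after step 3 (e3 write(92)): value 92
adding event 8 (e4 responds at 8) leaves no legal real-time order
e.g. e1, e2, e3, e4: illegal at step 4, since e4 read() → 84 cannot apply there

8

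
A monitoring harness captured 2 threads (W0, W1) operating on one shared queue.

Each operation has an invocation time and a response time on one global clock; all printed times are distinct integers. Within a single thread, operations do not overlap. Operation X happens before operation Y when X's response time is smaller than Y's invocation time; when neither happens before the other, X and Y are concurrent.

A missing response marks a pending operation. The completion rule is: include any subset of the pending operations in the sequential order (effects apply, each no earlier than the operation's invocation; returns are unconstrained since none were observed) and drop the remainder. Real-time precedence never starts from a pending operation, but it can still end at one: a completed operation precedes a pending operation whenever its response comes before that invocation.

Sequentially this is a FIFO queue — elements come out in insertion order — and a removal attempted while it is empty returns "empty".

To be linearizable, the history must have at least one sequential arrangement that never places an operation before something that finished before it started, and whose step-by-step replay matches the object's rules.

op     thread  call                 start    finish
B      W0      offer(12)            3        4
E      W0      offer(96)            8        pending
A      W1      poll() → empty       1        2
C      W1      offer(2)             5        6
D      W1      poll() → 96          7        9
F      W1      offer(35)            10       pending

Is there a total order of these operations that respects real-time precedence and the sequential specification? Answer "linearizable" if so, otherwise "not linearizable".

the violation lands at event 9, D's response at time 9: events 1..8 linearize, events 1..9 do not
the sole real-time-consistent order of 4 completed operations fails the queue replay
include/drop combinations of the 1 pending operation (E) were all tried; none helps
take A, B, C, D (pending dropped): step 4 already fails, because D poll() → 96 cannot occur there

not linearizable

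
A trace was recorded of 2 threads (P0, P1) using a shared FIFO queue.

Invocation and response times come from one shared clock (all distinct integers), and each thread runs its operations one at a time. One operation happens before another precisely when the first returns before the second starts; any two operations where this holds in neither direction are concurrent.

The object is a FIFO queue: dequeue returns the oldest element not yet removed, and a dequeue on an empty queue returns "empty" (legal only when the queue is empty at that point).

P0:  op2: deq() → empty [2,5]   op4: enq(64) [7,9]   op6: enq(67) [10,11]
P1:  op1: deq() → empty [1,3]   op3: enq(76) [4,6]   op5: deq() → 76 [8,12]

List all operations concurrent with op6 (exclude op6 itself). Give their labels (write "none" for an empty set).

overlap test against op6 [10,11]: concurrent iff the interval meets 10..11
op1 [1,3]: before
op2 [2,5]: before
op3 [4,6]: before
op4 [7,9]: before
op5 [8,12]: concurrent

op5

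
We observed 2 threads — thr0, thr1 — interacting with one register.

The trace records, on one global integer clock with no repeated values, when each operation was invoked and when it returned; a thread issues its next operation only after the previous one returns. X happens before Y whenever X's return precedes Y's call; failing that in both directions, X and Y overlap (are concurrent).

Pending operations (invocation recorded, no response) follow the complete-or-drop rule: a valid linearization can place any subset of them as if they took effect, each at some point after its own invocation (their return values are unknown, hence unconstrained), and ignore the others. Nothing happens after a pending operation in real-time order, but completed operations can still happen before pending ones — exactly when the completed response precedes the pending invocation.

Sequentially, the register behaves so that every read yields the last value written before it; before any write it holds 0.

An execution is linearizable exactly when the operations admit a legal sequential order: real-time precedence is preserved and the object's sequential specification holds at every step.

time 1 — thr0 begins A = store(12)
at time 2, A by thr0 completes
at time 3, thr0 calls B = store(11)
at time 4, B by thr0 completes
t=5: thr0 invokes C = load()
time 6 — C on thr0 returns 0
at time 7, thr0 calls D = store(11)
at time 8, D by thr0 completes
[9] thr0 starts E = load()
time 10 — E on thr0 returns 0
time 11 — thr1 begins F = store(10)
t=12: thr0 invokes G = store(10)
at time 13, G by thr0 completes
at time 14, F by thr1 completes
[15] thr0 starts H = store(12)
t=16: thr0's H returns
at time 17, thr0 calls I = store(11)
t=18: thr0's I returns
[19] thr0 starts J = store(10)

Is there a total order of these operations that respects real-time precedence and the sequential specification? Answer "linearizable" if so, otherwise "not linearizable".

not linearizable

through event 5 a valid linearization exists; event 6 (C responding at time 6) ends that
the completed operations (3 total) allow one real-time order; the register replay rejects it
e.g. A, B, C: illegal at step 3, since C load() → 0 cannot apply there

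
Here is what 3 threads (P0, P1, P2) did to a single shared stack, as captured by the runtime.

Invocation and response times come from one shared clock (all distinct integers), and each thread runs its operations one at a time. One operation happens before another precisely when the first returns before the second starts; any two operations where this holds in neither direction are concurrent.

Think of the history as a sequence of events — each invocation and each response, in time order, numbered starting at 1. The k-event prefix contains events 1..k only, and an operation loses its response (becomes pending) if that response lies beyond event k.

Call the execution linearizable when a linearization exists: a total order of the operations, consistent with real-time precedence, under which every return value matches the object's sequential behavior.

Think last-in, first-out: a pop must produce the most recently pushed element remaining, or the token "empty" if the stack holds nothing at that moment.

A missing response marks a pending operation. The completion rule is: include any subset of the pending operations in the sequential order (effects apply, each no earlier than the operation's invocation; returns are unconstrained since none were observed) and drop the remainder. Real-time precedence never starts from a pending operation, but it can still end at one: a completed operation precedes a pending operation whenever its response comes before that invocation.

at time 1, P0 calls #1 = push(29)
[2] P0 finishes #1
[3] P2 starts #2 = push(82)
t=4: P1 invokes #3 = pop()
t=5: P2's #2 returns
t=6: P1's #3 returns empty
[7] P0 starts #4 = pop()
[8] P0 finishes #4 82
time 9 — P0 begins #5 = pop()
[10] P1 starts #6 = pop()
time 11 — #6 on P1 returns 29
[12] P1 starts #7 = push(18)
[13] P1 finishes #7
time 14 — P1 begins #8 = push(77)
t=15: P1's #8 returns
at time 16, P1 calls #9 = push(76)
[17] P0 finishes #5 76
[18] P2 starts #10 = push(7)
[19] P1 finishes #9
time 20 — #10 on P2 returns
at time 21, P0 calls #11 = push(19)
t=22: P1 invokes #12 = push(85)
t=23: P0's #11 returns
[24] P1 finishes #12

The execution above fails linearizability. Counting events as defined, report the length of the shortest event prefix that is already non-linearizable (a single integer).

6

events 1..5 are linearizable, e.g. via #1, #2:
step 1: #1 push(29) — stack <29>
step 2: #2 push(82) — stack <29,82>
with event 6 included (#3 responding at time 6), all real-time-consistent orders fail
e.g. #1, #2, #3: illegal at step 3, since #3 pop() → empty cannot apply there
e.g. #1, #3, #2: illegal at step 2, since #3 pop() → empty cannot apply there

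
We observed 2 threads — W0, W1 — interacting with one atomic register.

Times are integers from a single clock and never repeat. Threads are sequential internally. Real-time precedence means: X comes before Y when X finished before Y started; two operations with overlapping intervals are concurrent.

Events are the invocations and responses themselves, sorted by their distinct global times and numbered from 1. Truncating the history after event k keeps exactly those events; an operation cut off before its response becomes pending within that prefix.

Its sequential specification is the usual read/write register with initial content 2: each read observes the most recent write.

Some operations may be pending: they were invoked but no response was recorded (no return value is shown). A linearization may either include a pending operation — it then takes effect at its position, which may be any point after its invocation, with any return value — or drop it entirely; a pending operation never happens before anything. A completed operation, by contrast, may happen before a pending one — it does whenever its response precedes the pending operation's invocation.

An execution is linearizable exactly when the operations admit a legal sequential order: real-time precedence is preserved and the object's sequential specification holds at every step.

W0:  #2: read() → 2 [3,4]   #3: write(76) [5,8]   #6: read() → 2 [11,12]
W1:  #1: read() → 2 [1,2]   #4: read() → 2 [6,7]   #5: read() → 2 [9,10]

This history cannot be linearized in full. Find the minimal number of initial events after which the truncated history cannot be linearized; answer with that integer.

events 1..9 are still linearizable — one witness is #1, #2, #4, #3:
after step 1 (#1 read() → 2): value 2
after step 2 (#2 read() → 2): value 2
after step 3 (#4 read() → 2): value 2
after step 4 (#3 write(76)): value 76
event 10 — #5's response, time 10 — after it, nothing linearizes
take #1, #2, #3, #4, #5: step 4 already fails, because #4 read() → 2 cannot occur there
take #1, #2, #4, #3, #5: step 5 already fails, because #5 read() → 2 cannot occur there

10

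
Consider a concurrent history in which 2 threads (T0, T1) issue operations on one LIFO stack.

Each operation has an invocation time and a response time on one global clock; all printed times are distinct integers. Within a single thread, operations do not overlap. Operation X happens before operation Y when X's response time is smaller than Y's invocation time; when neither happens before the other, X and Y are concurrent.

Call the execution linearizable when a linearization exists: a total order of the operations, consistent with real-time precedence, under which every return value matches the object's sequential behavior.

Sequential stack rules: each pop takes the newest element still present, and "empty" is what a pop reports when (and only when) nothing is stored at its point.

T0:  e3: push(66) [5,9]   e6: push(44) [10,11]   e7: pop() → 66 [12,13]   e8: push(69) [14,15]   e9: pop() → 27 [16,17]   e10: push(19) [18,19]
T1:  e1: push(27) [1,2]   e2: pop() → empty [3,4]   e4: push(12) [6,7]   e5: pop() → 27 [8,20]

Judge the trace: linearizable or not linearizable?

not linearizable

events 1..3 are fine; event 4 — the response of e2 at time 4 — makes the prefix non-linearizable
a single order respects real time; the 2 completed LIFO stack operations fail replay along it
take e1, e2: step 2 already fails, because e2 pop() → empty cannot occur there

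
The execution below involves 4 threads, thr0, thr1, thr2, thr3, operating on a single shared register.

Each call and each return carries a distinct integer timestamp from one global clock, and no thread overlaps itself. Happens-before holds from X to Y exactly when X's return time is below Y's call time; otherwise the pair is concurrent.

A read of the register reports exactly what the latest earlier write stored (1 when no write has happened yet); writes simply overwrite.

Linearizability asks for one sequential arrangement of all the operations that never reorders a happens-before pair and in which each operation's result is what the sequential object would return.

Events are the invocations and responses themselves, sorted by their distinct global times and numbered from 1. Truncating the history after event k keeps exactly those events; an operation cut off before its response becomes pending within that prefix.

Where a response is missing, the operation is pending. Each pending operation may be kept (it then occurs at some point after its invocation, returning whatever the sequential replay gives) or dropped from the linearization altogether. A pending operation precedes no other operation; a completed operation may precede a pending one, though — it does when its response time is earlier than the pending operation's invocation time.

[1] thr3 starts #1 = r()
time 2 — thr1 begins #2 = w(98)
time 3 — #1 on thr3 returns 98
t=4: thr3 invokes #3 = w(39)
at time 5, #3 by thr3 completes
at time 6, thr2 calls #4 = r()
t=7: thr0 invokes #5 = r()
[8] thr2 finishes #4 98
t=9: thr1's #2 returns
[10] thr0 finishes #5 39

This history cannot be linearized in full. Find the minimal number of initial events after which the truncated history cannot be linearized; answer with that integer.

one valid order for events 1..7 is #2, #1, #3:
after step 1 (#2 w(98) (pending, included)): value 98
after step 2 (#1 r() → 98): value 98
after step 3 (#3 w(39)): value 39
event 8 — #4's response, time 8 — after it, nothing linearizes
no escape via the 2 pending operations (#2, #5): every completion choice fails
take #1, #3, #4 (pending dropped): step 1 already fails, because #1 r() → 98 cannot occur there

8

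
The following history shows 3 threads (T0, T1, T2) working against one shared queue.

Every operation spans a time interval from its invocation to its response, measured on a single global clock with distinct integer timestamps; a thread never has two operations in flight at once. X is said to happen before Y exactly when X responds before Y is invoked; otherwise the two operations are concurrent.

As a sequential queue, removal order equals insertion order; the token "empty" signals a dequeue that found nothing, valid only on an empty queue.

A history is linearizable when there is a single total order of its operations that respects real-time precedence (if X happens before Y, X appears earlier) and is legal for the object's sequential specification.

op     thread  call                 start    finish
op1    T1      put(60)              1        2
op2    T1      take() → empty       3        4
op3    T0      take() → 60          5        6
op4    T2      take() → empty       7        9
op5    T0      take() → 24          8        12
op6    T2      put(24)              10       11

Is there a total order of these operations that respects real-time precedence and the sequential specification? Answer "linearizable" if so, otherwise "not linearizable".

not linearizable

through event 3 a valid linearization exists; event 4 (op2 responding at time 4) ends that
the completed operations (2 total) allow one real-time order; the queue replay rejects it
one such order, op1, op2, breaks at step 2 where op2 take() → empty is illegal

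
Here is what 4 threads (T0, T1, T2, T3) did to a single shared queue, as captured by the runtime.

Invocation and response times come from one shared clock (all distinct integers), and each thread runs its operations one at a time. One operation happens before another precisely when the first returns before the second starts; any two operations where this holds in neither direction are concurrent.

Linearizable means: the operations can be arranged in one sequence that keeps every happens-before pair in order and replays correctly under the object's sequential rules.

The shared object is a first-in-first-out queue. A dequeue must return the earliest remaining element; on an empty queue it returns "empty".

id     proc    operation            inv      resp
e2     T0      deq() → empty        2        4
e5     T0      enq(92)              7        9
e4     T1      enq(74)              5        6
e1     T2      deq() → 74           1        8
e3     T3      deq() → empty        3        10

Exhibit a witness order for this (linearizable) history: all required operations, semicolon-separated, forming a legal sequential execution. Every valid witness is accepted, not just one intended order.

after step 1 (e2 deq() → empty): queue <>
after step 2 (e3 deq() → empty): queue <>
after step 3 (e4 enq(74)): queue <74>
after step 4 (e1 deq() → 74): queue <>
after step 5 (e5 enq(92)): queue <92>

e2; e3; e4; e1; e5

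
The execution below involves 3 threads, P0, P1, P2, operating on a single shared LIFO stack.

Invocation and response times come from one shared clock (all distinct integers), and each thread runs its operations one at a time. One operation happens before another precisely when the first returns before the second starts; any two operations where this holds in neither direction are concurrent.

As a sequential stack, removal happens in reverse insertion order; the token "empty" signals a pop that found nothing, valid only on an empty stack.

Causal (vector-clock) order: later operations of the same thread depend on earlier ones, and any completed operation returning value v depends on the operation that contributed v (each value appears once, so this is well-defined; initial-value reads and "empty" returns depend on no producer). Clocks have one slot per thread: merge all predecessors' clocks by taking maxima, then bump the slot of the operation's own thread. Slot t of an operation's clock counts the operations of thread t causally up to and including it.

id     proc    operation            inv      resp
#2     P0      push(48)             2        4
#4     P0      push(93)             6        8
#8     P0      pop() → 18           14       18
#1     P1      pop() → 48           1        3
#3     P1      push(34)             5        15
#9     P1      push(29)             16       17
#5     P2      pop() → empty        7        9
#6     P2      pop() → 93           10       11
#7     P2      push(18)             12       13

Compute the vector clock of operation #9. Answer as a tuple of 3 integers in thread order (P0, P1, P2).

#5 (invocation 7): nothing precedes it; P2's component alone gives (0, 0, 1)
#2 (invocation 2): nothing precedes it; P0's component alone gives (1, 0, 0)
invoked at 1, #1 merges VC(#2)=(1, 0, 0) and bumps P1's slot → (1, 1, 0)
invoked at 6, #4 merges VC(#2)=(1, 0, 0) and bumps P0's slot → (2, 0, 0)
invoked at 5, #3 merges VC(#1)=(1, 1, 0) and bumps P1's slot → (1, 2, 0)
invoked at 16, #9 merges VC(#3)=(1, 2, 0) and bumps P1's slot → (1, 3, 0)
invoked at 10, #6 merges VC(#4)=(2, 0, 0), VC(#5)=(0, 0, 1) and bumps P2's slot → (2, 0, 2)
invoked at 12, #7 merges VC(#6)=(2, 0, 2) and bumps P2's slot → (2, 0, 3)
invoked at 14, #8 merges VC(#4)=(2, 0, 0), VC(#7)=(2, 0, 3) and bumps P0's slot → (3, 0, 3)
target: VC(#9) = (1, 3, 0)

(1, 3, 0)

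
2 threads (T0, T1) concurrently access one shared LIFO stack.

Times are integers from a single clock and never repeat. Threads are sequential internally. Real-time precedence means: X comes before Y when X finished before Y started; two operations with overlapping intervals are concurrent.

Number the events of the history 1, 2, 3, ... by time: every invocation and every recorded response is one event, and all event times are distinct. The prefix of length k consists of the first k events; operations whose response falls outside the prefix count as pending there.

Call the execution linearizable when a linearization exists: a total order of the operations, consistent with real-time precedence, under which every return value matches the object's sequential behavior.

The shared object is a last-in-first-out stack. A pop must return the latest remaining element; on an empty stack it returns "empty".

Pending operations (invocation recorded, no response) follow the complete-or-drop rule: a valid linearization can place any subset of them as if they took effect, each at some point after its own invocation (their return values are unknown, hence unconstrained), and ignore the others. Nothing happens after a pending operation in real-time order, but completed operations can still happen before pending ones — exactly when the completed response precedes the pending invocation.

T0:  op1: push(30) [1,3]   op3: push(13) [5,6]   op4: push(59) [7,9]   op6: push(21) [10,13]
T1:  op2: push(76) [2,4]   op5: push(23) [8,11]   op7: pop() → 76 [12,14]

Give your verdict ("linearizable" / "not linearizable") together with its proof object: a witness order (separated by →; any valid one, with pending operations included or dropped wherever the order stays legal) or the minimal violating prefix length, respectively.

prefix check: 1..13 passes, 1..14 fails once op7's time-14 response joins
every one of the 10 real-time-consistent orders over 7 completed LIFO stack ops fails the sequential spec
sample order op1, op2, op3, op4, op5, op6, op7 stalls at step 7 — op7 pop() → 76 has no legal effect
sample order op1, op2, op3, op4, op5, op7, op6 stalls at step 6 — op7 pop() → 76 has no legal effect

not linearizable — minimal violating prefix: 14 events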